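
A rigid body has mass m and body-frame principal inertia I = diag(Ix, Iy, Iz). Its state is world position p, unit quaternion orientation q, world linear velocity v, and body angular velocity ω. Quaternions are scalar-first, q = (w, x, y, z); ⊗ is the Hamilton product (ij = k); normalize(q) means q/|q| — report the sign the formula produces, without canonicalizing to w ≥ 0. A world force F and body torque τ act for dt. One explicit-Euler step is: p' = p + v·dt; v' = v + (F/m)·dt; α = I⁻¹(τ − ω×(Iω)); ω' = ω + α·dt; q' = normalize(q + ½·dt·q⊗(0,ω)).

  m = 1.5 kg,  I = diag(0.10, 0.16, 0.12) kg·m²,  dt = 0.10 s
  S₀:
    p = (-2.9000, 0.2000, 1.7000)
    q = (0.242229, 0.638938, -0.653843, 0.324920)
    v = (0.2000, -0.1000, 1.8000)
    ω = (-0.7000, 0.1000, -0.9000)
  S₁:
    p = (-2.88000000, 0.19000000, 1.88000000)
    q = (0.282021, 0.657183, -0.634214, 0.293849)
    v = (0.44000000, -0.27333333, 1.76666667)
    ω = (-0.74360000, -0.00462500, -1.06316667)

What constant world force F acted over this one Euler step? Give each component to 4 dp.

F = (3.6000, -2.6000, -0.5000)

velocity change Δv = (0.24000000, -0.17333333, -0.03333333)
m·(v₁−v₀)/dt = (3.6000, -2.6000, -0.5000)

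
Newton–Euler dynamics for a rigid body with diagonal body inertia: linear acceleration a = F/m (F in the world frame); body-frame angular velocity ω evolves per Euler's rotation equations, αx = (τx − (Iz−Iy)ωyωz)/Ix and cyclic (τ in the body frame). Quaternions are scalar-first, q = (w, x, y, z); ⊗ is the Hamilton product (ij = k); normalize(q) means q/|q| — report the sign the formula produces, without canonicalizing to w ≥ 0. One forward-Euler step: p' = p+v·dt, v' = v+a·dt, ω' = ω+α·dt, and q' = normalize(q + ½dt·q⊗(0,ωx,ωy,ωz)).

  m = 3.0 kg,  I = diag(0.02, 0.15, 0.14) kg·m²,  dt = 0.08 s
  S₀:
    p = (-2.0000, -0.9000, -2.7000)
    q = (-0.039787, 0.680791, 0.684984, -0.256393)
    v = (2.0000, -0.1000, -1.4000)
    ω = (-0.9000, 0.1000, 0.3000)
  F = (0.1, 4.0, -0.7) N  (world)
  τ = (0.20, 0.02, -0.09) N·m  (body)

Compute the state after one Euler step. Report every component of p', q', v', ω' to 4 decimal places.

α = I⁻¹(τ − ω×Iω) = (10.0150, -0.0827, -0.5593)
ω + α·dt = (-0.0988, 0.0934, 0.2553)
Hamilton product q⊗(0,ω) = (0.6211314, 0.2669428, 0.0225377, 0.6726286)
updated quaternion q' = (-0.0149, 0.6910, 0.6854, -0.2293)
linear accel F/m = (0.0333, 1.3333, -0.2333)
new position p' = (-1.8400, -0.9080, -2.8120)
v + (F/m)dt = (2.0027, 0.0067, -1.4187)

p' = (-1.8400, -0.9080, -2.8120)
q' = (-0.0149, 0.6910, 0.6854, -0.2293)
v' = (2.0027, 0.0067, -1.4187)
ω' = (-0.0988, 0.0934, 0.2553)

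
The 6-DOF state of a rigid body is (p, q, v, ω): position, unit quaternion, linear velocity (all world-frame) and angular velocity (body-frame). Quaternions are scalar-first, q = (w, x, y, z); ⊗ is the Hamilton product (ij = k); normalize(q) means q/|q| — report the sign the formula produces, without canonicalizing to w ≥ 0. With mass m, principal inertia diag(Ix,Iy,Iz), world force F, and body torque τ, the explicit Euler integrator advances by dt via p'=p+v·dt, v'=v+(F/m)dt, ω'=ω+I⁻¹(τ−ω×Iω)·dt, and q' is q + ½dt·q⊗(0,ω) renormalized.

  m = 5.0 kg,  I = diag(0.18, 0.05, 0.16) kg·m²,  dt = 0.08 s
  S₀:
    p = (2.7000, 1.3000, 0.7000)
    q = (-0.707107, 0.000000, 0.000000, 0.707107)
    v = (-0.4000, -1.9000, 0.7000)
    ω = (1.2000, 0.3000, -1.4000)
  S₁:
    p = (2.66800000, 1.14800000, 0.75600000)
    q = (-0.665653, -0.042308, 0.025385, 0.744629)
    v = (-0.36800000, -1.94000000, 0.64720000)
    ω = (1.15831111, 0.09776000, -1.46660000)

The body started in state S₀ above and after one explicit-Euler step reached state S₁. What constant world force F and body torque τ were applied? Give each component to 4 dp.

F = (2.0000, -2.5000, -3.3000)
τ = (-0.1400, -0.1600, -0.1800)

ω₁ − ω₀ = (-0.04168889, -0.20224000, -0.06660000)
τ = I·(Δω/dt) + ω₀×(Iω₀) = (-0.1400, -0.1600, -0.1800)
v₁ − v₀ = (0.03200000, -0.04000000, -0.05280000)
m·(v₁−v₀)/dt = (2.0000, -2.5000, -3.3000)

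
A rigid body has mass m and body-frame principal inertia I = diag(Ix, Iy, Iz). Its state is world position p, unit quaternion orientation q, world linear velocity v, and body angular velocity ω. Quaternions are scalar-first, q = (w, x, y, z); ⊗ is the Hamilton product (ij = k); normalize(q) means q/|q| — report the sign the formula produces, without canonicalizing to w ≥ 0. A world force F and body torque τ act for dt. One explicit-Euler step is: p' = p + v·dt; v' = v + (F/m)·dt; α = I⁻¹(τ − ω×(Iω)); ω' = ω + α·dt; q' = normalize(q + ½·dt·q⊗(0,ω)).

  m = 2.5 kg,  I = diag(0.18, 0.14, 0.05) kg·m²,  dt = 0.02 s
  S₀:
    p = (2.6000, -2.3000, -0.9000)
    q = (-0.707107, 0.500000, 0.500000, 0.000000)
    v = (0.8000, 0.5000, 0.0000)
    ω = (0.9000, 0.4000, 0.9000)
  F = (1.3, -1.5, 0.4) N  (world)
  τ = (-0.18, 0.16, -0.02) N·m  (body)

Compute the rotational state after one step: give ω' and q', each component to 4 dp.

precession coupling ω×(Iω) = (-0.0324, 0.1053, -0.0144)
angular accel α = (-0.8200, 0.3907, -0.1120)
ω + α·dt = (0.8836, 0.4078, 0.8978)
q⊗(0,ω) = (-0.6500000, -0.1863963, -0.7328428, -0.8863963)
q + ½dt·q⊗(0,ω), renormalized = (-0.7135, 0.4981, 0.4926, -0.0089)

ω' = (0.8836, 0.4078, 0.8978)
q' = (-0.7135, 0.4981, 0.4926, -0.0089)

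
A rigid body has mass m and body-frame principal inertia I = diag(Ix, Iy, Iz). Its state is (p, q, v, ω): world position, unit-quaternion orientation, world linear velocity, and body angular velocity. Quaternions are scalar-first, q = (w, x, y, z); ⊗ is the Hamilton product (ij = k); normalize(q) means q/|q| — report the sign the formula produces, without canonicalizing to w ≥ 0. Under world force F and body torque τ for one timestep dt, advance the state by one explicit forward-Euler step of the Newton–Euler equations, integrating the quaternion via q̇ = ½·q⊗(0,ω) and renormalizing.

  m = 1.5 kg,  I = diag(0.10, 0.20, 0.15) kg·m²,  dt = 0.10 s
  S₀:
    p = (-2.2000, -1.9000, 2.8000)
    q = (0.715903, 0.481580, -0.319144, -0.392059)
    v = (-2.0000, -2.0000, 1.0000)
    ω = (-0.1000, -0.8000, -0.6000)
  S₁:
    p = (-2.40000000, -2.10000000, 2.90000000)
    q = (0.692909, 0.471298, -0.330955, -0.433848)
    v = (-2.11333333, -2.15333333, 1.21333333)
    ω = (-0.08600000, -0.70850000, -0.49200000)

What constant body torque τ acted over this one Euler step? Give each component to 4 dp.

τ = (-0.0100, 0.1800, 0.1700)

Δω = ω₁−ω₀ = (0.01400000, 0.09150000, 0.10800000)
ω₀×(Iω₀) = (-0.0240, -0.0030, 0.0080)
I·α + gyro = (-0.0100, 0.1800, 0.1700)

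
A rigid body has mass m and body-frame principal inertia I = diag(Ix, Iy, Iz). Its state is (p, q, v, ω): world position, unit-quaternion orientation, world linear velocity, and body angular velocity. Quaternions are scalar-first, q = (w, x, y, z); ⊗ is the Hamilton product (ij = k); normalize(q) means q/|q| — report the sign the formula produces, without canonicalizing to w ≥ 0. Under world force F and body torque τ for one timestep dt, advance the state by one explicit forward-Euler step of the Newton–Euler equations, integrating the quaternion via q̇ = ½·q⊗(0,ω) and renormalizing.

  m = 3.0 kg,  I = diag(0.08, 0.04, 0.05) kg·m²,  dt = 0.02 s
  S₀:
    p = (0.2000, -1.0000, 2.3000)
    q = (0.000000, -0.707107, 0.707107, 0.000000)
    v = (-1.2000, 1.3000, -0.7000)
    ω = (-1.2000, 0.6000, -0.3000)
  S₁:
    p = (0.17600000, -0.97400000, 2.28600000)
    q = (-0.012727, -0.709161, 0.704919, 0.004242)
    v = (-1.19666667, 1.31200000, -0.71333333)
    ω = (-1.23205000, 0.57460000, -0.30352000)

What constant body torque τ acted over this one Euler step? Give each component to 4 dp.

rate change Δω = (-0.03205000, -0.02540000, -0.00352000)
gyro term ω₀×Iω₀ = (-0.0018, 0.0108, 0.0288)
τ = I·(Δω/dt) + ω₀×(Iω₀) = (-0.1300, -0.0400, 0.0200)

τ = (-0.1300, -0.0400, 0.0200)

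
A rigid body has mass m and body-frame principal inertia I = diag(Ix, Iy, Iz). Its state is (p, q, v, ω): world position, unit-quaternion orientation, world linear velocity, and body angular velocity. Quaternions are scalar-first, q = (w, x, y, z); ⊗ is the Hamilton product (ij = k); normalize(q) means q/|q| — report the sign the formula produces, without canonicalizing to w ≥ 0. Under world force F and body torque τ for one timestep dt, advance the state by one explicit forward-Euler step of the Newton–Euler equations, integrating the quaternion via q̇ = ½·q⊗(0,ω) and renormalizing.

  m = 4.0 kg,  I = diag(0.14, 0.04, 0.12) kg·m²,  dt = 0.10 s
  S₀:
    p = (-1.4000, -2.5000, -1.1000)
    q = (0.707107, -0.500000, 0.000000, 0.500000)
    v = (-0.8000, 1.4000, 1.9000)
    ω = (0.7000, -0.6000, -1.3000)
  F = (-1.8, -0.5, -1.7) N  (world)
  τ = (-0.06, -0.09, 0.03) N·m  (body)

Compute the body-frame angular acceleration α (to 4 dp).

α = (-0.8743, -1.7950, -0.1000)

gyro term ω×Iω = (0.0624, -0.0182, 0.0420)
(τ − ω×Iω)/I = (-0.8743, -1.7950, -0.1000)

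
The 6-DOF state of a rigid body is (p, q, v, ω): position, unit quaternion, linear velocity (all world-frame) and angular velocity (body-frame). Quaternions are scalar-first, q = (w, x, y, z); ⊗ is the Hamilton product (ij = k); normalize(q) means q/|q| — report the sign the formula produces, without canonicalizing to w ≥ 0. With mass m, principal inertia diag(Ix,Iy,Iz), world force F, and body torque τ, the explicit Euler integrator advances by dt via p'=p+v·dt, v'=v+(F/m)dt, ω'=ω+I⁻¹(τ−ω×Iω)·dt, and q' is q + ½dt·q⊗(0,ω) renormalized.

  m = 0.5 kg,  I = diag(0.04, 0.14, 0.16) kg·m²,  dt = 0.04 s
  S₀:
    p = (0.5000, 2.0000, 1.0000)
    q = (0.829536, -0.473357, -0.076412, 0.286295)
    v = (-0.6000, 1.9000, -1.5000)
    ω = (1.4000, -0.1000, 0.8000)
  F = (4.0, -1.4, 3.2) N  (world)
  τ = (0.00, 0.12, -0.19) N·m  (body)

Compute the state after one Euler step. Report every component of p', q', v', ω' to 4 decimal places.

p' = (0.4760, 2.0760, 0.9400)
q' = (0.8376, -0.4505, -0.0624, 0.3025)
v' = (-0.2800, 1.7880, -1.2440)
ω' = (1.4016, -0.0273, 0.7560)

p' = p + v·dt = (0.4760, 2.0760, 0.9400)
v + (F/m)dt = (-0.2800, 1.7880, -1.2440)
gyro term ω×Iω = (-0.0016, -0.1344, -0.0140)
(τ − ω×Iω)/I = (0.0400, 1.8171, -1.1000)
ω' = ω + α·dt = (1.4016, -0.0273, 0.7560)
Hamilton product q⊗(0,ω) = (0.4260226, 1.1288503, 0.6965450, 0.8179413)
q' = normalize(q + ½dt·q⊗(0,ω)) = (0.8376, -0.4505, -0.0624, 0.3025)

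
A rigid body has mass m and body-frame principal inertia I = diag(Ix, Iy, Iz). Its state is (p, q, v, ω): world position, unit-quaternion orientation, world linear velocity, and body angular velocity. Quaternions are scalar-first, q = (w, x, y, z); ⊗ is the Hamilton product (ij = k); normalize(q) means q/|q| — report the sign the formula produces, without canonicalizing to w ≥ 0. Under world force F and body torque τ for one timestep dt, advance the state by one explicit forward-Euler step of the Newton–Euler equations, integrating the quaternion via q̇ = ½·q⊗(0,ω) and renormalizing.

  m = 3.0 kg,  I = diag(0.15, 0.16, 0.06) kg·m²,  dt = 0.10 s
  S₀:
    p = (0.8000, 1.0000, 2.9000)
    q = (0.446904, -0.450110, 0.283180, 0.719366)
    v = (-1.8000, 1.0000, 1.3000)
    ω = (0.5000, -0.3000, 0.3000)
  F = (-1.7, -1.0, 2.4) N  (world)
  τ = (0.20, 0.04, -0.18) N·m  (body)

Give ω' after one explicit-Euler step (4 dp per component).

gyro term ω×Iω = (0.0090, 0.0135, -0.0015)
(τ − ω×Iω)/I = (1.2733, 0.1656, -2.9750)
ω' = ω + α·dt = (0.6273, -0.2834, 0.0025)

ω' = (0.6273, -0.2834, 0.0025)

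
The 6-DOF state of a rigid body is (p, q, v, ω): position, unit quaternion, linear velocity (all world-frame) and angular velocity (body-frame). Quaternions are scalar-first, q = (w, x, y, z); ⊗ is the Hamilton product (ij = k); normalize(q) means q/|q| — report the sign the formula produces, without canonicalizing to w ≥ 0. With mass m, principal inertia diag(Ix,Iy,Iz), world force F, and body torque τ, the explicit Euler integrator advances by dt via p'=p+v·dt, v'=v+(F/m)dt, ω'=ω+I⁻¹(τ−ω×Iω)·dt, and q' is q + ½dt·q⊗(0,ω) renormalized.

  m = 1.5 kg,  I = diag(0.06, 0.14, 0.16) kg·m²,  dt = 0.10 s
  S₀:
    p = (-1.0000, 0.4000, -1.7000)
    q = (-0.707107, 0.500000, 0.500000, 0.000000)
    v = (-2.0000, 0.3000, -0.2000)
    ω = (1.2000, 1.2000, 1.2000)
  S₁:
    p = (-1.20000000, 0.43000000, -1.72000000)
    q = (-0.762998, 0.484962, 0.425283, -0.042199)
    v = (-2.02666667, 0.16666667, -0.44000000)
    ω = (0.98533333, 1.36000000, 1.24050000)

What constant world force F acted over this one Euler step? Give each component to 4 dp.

F = (-0.4000, -2.0000, -3.6000)

v₁ − v₀ = (-0.02666667, -0.13333333, -0.24000000)
m·(v₁−v₀)/dt = (-0.4000, -2.0000, -3.6000)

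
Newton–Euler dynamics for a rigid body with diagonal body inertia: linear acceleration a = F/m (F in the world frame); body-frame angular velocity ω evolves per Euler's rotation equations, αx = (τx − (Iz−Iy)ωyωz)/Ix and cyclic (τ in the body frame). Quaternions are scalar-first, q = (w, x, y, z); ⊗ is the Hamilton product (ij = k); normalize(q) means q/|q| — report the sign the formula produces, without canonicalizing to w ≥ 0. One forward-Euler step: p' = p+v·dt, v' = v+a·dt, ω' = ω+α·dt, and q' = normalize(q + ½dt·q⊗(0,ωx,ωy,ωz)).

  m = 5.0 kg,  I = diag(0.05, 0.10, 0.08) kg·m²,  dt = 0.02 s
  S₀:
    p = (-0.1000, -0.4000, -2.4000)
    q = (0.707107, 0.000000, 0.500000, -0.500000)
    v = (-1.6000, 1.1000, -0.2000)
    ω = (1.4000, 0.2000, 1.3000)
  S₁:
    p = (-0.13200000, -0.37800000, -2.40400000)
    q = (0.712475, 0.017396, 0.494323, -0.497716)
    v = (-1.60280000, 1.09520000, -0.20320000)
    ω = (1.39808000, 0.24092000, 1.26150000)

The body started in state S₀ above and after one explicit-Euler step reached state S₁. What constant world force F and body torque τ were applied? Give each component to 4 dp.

Δv = v₁−v₀ = (-0.00280000, -0.00480000, -0.00320000)
m·(v₁−v₀)/dt = (-0.7000, -1.2000, -0.8000)
rate change Δω = (-0.00192000, 0.04092000, -0.03850000)
ω₀×(Iω₀) = (-0.0052, -0.0546, 0.0140)
τ = I·(Δω/dt) + ω₀×(Iω₀) = (-0.0100, 0.1500, -0.1400)

F = (-0.7000, -1.2000, -0.8000)
τ = (-0.0100, 0.1500, -0.1400)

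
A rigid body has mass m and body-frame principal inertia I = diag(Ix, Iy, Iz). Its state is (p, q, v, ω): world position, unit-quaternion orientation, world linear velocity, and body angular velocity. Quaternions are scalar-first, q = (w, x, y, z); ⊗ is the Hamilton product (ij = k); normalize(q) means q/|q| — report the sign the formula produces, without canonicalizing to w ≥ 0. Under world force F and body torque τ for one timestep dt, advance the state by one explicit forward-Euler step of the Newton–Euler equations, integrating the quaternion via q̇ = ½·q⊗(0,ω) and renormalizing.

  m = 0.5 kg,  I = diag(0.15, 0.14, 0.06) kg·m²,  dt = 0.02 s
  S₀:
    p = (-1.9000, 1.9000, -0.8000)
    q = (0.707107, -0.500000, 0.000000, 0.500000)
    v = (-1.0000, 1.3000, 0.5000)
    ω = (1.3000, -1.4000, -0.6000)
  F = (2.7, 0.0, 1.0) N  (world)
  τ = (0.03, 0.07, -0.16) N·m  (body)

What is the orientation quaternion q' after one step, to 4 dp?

Hamilton product q⊗(0,ω) = (0.9500000, 1.6192391, -0.6399498, 0.2757358)
q' = normalize(q + ½dt·q⊗(0,ω)) = (0.7165, -0.4837, -0.0064, 0.5027)

q' = (0.7165, -0.4837, -0.0064, 0.5027)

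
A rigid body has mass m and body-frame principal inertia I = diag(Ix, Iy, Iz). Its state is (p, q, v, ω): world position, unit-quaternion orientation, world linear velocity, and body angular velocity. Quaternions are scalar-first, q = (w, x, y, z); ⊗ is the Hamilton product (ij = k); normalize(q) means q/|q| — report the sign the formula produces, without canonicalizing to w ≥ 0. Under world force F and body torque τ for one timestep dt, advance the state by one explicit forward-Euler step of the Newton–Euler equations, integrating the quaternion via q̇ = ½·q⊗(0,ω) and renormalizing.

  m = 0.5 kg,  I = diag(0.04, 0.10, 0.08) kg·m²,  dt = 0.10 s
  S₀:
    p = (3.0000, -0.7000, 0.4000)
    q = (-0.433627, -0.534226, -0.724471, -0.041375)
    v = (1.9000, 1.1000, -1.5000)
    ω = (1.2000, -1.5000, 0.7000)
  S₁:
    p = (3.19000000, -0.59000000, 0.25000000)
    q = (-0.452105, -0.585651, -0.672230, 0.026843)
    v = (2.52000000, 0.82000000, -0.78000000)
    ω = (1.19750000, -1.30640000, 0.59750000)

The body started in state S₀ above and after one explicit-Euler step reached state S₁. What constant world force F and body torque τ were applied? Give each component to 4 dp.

velocity change Δv = (0.62000000, -0.28000000, 0.72000000)
applied force F = (3.1000, -1.4000, 3.6000)
ω₁ − ω₀ = (-0.00250000, 0.19360000, -0.10250000)
precession coupling = (0.0210, -0.0336, -0.1080)
applied torque τ = (0.0200, 0.1600, -0.1900)

F = (3.1000, -1.4000, 3.6000)
τ = (0.0200, 0.1600, -0.1900)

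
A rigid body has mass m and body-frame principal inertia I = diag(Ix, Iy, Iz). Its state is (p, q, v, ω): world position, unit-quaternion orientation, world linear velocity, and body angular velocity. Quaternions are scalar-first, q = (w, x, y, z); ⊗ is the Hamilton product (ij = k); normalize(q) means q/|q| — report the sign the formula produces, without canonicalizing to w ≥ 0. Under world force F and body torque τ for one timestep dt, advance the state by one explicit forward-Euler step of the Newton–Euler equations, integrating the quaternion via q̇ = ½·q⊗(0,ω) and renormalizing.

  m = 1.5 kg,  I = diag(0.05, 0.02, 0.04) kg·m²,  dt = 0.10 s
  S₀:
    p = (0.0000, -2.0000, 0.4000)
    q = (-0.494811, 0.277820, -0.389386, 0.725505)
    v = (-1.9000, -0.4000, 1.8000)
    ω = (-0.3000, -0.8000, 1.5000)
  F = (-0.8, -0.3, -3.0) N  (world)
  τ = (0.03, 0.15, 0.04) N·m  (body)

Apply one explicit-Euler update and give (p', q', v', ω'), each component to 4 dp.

a = F/m = (-0.5333, -0.2000, -2.0000)
p' = p + v·dt = (-0.1900, -2.0400, 0.5800)
v' = v + a·dt = (-1.9533, -0.4200, 1.6000)
(τ − ω×Iω)/I = (1.0800, 7.7250, 1.1800)
ω' = ω + α·dt = (-0.1920, -0.0275, 1.6180)
Hamilton product q⊗(0,ω) = (-1.3164203, 0.1447683, -0.2385327, -1.0812883)
q + ½dt·q⊗(0,ω), renormalized = (-0.5586, 0.2840, -0.3998, 0.6690)

p' = (-0.1900, -2.0400, 0.5800)
q' = (-0.5586, 0.2840, -0.3998, 0.6690)
v' = (-1.9533, -0.4200, 1.6000)
ω' = (-0.1920, -0.0275, 1.6180)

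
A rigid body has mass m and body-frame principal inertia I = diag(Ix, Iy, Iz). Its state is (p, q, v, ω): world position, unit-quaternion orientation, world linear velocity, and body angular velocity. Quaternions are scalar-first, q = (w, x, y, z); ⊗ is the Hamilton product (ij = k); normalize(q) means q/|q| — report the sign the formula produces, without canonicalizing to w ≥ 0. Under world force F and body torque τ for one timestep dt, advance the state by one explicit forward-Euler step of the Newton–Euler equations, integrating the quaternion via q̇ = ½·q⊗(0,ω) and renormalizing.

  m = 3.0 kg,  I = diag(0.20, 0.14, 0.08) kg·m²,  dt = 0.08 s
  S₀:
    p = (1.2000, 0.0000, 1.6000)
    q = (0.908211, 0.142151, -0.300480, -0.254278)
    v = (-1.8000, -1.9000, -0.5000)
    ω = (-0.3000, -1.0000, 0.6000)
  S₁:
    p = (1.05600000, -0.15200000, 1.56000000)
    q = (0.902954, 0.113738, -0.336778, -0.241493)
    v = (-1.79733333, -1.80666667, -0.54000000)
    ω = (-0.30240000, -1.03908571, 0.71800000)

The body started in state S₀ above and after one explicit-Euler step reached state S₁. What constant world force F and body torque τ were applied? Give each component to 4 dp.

F = (0.1000, 3.5000, -1.5000)
τ = (0.0300, -0.0900, 0.1000)

rate change Δω = (-0.00240000, -0.03908571, 0.11800000)
precession coupling = (0.0360, -0.0216, -0.0180)
applied torque τ = (0.0300, -0.0900, 0.1000)
velocity change Δv = (0.00266667, 0.09333333, -0.04000000)
applied force F = (0.1000, 3.5000, -1.5000)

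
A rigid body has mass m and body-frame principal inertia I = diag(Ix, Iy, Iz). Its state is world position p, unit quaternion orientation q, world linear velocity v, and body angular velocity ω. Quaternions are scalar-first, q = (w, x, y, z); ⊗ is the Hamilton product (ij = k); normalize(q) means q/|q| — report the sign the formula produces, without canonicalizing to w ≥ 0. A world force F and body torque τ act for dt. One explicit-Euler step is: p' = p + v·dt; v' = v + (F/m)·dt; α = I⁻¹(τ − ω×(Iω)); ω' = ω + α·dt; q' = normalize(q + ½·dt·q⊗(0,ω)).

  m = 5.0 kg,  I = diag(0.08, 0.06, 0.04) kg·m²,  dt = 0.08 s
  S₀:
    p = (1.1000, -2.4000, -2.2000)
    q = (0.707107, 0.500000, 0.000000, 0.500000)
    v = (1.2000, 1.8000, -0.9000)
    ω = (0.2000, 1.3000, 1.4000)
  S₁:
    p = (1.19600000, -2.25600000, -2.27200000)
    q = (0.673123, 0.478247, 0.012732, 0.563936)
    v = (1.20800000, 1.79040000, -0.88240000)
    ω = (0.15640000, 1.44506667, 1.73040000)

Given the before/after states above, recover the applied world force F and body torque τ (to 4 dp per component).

Δv = v₁−v₀ = (0.00800000, -0.00960000, 0.01760000)
applied force F = (0.5000, -0.6000, 1.1000)
rate change Δω = (-0.04360000, 0.14506667, 0.33040000)
gyro term ω₀×Iω₀ = (-0.0364, 0.0112, -0.0052)
τ = I·(Δω/dt) + ω₀×(Iω₀) = (-0.0800, 0.1200, 0.1600)

F = (0.5000, -0.6000, 1.1000)
τ = (-0.0800, 0.1200, 0.1600)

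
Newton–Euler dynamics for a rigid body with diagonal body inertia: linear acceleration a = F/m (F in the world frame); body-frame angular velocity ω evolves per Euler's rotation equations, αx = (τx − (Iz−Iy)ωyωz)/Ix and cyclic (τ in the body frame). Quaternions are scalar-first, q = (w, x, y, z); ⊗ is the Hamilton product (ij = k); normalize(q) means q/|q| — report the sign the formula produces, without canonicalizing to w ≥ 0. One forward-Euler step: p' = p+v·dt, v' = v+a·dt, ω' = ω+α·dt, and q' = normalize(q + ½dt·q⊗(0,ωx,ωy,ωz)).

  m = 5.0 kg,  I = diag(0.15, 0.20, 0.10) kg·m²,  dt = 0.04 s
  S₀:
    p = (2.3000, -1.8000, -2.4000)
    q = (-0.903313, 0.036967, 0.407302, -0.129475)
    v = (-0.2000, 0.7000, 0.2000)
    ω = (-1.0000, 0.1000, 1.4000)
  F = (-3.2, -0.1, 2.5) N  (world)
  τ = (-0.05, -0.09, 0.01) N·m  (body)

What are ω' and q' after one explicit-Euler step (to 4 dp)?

ω' = (-1.0096, 0.0960, 1.4060)
q' = (-0.8992, 0.0667, 0.4068, -0.1465)

α = I⁻¹(τ − ω×Iω) = (-0.2400, -0.1000, 0.1500)
ω' = ω + α·dt = (-1.0096, 0.0960, 1.4060)
q⊗(0,ω) = (0.1775018, 1.4864833, -0.0126101, -0.8536395)
q + ½dt·q⊗(0,ω), renormalized = (-0.8992, 0.0667, 0.4068, -0.1465)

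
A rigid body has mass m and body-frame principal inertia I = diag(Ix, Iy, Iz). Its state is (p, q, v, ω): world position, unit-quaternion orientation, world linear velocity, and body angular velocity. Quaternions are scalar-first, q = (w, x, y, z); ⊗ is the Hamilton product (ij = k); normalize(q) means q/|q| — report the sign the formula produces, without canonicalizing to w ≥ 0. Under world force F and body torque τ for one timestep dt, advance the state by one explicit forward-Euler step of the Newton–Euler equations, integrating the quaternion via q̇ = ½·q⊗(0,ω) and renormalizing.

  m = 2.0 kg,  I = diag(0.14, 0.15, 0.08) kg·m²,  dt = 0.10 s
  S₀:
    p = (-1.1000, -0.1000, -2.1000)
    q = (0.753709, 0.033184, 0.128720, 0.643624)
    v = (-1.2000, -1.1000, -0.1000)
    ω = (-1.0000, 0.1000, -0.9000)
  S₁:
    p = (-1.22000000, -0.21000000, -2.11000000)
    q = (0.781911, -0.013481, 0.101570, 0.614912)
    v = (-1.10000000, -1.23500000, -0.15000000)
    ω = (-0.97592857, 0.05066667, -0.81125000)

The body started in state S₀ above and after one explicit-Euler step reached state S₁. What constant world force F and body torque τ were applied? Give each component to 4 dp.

F = (2.0000, -2.7000, -1.0000)
τ = (0.0400, -0.0200, 0.0700)

Δω = ω₁−ω₀ = (0.02407143, -0.04933333, 0.08875000)
precession coupling = (0.0063, 0.0540, -0.0010)
I·α + gyro = (0.0400, -0.0200, 0.0700)
Δv = v₁−v₀ = (0.10000000, -0.13500000, -0.05000000)
F = m·Δv/dt = (2.0000, -2.7000, -1.0000)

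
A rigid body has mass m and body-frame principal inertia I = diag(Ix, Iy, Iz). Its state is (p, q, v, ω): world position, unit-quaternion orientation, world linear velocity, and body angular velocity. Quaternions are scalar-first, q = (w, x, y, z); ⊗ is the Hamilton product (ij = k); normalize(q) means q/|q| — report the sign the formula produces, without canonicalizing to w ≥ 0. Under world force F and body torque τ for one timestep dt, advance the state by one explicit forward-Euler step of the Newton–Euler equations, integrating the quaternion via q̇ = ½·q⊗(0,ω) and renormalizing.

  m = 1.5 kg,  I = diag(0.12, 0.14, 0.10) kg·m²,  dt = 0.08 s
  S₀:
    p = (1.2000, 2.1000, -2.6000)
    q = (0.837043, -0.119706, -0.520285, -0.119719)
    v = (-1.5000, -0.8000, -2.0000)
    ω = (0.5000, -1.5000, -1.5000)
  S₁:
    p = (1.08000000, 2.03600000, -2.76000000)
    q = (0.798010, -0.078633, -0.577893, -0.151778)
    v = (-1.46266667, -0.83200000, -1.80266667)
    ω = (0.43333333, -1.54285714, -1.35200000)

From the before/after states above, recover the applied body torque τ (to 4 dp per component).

τ = (-0.1900, -0.0900, 0.1700)

ω₁ − ω₀ = (-0.06666667, -0.04285714, 0.14800000)
I·α + gyro = (-0.1900, -0.0900, 0.1700)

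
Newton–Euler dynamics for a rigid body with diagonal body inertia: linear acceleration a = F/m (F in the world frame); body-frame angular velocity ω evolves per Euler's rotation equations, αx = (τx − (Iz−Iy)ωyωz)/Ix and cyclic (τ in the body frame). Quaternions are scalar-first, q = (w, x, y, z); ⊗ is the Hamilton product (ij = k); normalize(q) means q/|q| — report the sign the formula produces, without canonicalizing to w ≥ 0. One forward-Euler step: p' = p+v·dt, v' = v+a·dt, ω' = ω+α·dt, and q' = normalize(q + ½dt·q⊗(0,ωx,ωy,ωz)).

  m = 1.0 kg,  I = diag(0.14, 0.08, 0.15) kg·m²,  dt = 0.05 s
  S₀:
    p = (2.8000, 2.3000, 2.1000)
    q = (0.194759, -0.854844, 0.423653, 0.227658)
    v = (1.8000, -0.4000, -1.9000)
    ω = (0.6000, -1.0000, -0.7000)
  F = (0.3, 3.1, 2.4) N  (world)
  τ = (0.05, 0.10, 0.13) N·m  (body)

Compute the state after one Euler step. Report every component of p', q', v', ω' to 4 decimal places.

precession coupling ω×(Iω) = (0.0490, 0.0042, 0.0360)
(τ − ω×Iω)/I = (0.0071, 1.1975, 0.6267)
ω' = ω + α·dt = (0.6004, -0.9401, -0.6687)
Hamilton product q⊗(0,ω) = (1.0959200, 0.0479563, -0.6565550, 0.4643209)
updated quaternion q' = (0.2220, -0.8532, 0.4070, 0.2391)
p + v·dt = (2.8900, 2.2800, 2.0050)
new velocity v' = (1.8150, -0.2450, -1.7800)

p' = (2.8900, 2.2800, 2.0050)
q' = (0.2220, -0.8532, 0.4070, 0.2391)
v' = (1.8150, -0.2450, -1.7800)
ω' = (0.6004, -0.9401, -0.6687)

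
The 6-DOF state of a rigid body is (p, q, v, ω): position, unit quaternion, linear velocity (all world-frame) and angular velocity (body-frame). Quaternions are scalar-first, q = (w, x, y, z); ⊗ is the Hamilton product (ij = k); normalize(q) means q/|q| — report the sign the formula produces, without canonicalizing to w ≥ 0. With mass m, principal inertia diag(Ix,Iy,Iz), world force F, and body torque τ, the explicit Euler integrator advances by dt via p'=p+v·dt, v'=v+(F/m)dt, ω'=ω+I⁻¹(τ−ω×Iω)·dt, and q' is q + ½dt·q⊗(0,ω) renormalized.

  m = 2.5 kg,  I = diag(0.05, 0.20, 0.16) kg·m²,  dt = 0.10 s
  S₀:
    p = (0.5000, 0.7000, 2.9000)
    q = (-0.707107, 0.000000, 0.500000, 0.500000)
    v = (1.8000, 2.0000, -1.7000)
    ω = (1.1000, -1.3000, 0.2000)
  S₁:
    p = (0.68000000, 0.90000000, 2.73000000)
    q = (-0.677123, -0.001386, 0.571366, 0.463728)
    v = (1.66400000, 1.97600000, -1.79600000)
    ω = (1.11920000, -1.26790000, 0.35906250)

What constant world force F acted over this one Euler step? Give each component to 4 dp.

F = (-3.4000, -0.6000, -2.4000)

velocity change Δv = (-0.13600000, -0.02400000, -0.09600000)
m·(v₁−v₀)/dt = (-3.4000, -0.6000, -2.4000)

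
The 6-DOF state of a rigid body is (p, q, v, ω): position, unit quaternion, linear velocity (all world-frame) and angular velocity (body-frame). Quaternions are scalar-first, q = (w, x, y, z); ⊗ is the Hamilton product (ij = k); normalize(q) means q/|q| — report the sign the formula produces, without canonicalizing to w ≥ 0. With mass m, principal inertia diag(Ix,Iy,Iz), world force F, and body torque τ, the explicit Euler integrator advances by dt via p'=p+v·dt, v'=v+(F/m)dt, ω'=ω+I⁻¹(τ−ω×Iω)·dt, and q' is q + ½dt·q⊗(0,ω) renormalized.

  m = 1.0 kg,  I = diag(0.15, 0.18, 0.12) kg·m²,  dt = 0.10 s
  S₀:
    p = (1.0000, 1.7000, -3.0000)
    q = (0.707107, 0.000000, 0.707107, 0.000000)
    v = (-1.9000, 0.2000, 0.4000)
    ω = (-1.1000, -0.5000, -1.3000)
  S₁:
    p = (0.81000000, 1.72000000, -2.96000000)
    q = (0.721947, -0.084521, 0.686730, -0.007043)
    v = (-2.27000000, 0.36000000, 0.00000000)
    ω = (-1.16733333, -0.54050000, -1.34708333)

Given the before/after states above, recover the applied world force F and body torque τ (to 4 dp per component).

F = (-3.7000, 1.6000, -4.0000)
τ = (-0.1400, -0.0300, -0.0400)

rate change Δω = (-0.06733333, -0.04050000, -0.04708333)
precession coupling = (-0.0390, 0.0429, 0.0165)
I·α + gyro = (-0.1400, -0.0300, -0.0400)
Δv = v₁−v₀ = (-0.37000000, 0.16000000, -0.40000000)
applied force F = (-3.7000, 1.6000, -4.0000)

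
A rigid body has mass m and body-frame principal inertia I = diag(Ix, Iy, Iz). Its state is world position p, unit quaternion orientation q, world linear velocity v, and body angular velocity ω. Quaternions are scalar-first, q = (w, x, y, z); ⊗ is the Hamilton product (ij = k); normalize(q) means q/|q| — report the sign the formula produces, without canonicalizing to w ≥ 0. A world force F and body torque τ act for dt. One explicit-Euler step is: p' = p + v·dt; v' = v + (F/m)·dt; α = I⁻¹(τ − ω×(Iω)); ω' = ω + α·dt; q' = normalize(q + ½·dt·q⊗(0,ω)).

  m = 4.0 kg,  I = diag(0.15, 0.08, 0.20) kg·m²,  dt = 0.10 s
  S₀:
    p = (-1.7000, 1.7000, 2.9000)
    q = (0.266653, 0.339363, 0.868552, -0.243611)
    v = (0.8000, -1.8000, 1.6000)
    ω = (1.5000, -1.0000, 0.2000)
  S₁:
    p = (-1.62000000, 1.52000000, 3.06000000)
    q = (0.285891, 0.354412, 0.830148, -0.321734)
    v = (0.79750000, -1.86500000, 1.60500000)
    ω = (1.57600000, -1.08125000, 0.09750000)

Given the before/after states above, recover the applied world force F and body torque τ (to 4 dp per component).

F = (-0.1000, -2.6000, 0.2000)
τ = (0.0900, -0.0800, -0.1000)

ω₁ − ω₀ = (0.07600000, -0.08125000, -0.10250000)
precession coupling = (-0.0240, -0.0150, 0.1050)
τ = I·(Δω/dt) + ω₀×(Iω₀) = (0.0900, -0.0800, -0.1000)
v₁ − v₀ = (-0.00250000, -0.06500000, 0.00500000)
F = m·Δv/dt = (-0.1000, -2.6000, 0.2000)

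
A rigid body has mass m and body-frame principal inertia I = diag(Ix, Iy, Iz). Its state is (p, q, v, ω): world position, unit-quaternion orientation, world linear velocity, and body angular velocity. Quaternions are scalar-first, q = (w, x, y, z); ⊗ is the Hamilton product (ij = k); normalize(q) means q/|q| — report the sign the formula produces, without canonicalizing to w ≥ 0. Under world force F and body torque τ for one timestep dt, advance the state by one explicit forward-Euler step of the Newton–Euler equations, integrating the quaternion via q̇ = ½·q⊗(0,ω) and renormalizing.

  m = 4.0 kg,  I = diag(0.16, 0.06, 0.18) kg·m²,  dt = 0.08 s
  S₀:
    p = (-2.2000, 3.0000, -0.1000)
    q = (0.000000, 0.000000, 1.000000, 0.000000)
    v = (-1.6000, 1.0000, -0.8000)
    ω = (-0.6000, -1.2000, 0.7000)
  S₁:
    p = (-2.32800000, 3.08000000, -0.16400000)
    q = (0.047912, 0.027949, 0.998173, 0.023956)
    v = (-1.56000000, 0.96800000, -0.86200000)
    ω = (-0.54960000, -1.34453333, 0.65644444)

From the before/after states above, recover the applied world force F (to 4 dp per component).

F = (2.0000, -1.6000, -3.1000)

Δv = v₁−v₀ = (0.04000000, -0.03200000, -0.06200000)
applied force F = (2.0000, -1.6000, -3.1000)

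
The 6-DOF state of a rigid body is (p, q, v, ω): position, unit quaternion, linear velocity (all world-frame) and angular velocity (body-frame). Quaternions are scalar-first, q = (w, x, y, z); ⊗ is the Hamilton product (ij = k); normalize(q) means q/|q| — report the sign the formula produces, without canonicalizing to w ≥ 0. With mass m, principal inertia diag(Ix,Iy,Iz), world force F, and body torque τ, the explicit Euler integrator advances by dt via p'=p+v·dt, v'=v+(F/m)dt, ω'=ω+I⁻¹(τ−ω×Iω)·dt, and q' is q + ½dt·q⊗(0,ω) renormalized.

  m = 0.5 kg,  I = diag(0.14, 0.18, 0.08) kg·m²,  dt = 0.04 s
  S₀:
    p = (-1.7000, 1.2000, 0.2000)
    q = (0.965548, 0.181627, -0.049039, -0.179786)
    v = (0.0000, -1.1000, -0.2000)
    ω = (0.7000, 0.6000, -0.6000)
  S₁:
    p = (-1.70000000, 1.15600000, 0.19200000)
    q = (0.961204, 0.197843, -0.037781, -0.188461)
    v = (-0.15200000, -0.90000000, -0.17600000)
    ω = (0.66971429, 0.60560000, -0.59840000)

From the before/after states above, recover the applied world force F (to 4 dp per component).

F = (-1.9000, 2.5000, 0.3000)

v₁ − v₀ = (-0.15200000, 0.20000000, 0.02400000)
m·(v₁−v₀)/dt = (-1.9000, 2.5000, 0.3000)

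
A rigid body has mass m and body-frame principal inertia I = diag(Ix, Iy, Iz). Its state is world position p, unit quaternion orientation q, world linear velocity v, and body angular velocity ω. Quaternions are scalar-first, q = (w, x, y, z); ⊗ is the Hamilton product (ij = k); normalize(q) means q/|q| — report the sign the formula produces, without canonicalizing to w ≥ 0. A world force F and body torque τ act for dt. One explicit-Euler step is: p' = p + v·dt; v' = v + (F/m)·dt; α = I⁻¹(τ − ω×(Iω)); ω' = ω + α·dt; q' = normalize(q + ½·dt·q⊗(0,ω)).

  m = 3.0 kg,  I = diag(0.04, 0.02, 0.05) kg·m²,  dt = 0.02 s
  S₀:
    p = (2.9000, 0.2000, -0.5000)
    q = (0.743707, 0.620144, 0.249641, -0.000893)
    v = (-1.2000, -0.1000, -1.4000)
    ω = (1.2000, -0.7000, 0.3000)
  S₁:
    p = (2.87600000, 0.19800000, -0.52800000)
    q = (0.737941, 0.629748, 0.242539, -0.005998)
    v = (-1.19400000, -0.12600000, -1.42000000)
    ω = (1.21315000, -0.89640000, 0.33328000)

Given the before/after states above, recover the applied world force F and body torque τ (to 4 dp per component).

F = (0.9000, -3.9000, -3.0000)
τ = (0.0200, -0.2000, 0.1000)

ω₁ − ω₀ = (0.01315000, -0.19640000, 0.03328000)
ω₀×(Iω₀) = (-0.0063, -0.0036, 0.0168)
τ = I·(Δω/dt) + ω₀×(Iω₀) = (0.0200, -0.2000, 0.1000)
v₁ − v₀ = (0.00600000, -0.02600000, -0.02000000)
m·(v₁−v₀)/dt = (0.9000, -3.9000, -3.0000)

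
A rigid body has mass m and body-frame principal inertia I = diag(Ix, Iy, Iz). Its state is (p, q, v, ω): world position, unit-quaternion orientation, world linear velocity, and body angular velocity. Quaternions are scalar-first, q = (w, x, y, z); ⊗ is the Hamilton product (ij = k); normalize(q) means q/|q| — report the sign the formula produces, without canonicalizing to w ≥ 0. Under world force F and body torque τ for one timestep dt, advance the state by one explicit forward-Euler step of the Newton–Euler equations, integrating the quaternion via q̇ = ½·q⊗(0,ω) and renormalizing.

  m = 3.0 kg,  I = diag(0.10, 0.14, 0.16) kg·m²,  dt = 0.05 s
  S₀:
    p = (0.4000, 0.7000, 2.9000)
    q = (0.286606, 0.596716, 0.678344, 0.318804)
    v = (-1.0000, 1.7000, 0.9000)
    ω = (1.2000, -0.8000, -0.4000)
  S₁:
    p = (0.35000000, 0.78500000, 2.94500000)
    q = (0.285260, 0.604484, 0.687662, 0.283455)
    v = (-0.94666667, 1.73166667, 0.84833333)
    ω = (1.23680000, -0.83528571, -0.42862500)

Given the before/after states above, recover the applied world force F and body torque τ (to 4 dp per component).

F = (3.2000, 1.9000, -3.1000)
τ = (0.0800, -0.0700, -0.1300)

velocity change Δv = (0.05333333, 0.03166667, -0.05166667)
applied force F = (3.2000, 1.9000, -3.1000)
Δω = ω₁−ω₀ = (0.03680000, -0.03528571, -0.02862500)
precession coupling = (0.0064, 0.0288, -0.0384)
τ = I·(Δω/dt) + ω₀×(Iω₀) = (0.0800, -0.0700, -0.1300)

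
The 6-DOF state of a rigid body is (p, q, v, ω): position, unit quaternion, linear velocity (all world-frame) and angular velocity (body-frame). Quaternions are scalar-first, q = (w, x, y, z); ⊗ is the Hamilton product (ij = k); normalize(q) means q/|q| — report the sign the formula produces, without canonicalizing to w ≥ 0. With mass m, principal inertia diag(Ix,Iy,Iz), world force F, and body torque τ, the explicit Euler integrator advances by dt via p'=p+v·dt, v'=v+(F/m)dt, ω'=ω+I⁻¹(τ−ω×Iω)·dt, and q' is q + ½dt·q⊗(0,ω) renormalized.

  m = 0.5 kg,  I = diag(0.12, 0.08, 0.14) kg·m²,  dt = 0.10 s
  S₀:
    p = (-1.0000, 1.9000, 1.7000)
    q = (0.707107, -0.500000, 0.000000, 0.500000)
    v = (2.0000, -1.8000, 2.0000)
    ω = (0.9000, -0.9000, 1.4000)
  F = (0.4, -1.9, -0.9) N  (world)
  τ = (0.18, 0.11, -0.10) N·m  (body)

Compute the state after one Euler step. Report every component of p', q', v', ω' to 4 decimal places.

p' = (-0.8000, 1.7200, 1.9000)
q' = (0.6915, -0.4437, 0.0256, 0.5695)
v' = (2.0800, -2.1800, 1.8200)
ω' = (1.1130, -0.7310, 1.3054)

a = (0.8000, -3.8000, -1.8000)
p' = p + v·dt = (-0.8000, 1.7200, 1.9000)
v' = v + a·dt = (2.0800, -2.1800, 1.8200)
ω×(Iω) gyroscopic = (-0.0756, -0.0252, 0.0324)
α = I⁻¹(τ − ω×Iω) = (2.1300, 1.6900, -0.9457)
new body rate ω' = (1.1130, -0.7310, 1.3054)
2q̇ = q⊗(0,ω) = (-0.2500000, 1.0863963, 0.5136037, 1.4399498)
q + ½dt·q⊗(0,ω), renormalized = (0.6915, -0.4437, 0.0256, 0.5695)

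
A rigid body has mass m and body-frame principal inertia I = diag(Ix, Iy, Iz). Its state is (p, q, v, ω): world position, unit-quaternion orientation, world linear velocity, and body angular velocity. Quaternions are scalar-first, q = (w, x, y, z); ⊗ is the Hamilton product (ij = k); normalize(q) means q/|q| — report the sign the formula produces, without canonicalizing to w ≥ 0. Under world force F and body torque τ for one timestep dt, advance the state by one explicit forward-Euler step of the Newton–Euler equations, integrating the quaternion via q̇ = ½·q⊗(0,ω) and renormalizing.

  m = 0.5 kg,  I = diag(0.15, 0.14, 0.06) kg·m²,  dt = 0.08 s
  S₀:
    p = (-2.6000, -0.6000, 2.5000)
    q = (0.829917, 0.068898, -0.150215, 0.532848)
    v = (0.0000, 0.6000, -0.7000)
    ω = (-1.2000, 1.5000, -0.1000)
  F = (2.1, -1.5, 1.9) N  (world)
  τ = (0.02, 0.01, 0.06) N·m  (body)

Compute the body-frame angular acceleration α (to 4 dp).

precession coupling ω×(Iω) = (0.0120, 0.0108, 0.0180)
α = I⁻¹(τ − ω×Iω) = (0.0533, -0.0057, 0.7000)

α = (0.0533, -0.0057, 0.7000)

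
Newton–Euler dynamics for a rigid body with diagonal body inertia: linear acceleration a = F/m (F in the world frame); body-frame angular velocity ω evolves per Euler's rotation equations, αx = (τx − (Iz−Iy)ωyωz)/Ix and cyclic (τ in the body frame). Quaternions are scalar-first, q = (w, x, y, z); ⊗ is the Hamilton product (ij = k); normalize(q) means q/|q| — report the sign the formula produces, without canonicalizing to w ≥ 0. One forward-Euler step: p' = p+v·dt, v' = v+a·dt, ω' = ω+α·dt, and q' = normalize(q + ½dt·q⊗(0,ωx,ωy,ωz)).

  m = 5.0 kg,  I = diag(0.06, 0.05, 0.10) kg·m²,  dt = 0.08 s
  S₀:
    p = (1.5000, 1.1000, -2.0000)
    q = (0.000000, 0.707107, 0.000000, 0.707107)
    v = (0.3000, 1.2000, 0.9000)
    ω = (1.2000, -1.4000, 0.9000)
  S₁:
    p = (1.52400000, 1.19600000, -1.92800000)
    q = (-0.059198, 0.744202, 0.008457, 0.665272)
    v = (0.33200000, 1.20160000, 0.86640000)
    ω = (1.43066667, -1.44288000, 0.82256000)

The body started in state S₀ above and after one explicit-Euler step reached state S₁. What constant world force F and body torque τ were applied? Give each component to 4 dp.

F = (2.0000, 0.1000, -2.1000)
τ = (0.1100, -0.0700, -0.0800)

Δv = v₁−v₀ = (0.03200000, 0.00160000, -0.03360000)
F = m·Δv/dt = (2.0000, 0.1000, -2.1000)
ω₁ − ω₀ = (0.23066667, -0.04288000, -0.07744000)
gyro term ω₀×Iω₀ = (-0.0630, -0.0432, 0.0168)
I·α + gyro = (0.1100, -0.0700, -0.0800)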